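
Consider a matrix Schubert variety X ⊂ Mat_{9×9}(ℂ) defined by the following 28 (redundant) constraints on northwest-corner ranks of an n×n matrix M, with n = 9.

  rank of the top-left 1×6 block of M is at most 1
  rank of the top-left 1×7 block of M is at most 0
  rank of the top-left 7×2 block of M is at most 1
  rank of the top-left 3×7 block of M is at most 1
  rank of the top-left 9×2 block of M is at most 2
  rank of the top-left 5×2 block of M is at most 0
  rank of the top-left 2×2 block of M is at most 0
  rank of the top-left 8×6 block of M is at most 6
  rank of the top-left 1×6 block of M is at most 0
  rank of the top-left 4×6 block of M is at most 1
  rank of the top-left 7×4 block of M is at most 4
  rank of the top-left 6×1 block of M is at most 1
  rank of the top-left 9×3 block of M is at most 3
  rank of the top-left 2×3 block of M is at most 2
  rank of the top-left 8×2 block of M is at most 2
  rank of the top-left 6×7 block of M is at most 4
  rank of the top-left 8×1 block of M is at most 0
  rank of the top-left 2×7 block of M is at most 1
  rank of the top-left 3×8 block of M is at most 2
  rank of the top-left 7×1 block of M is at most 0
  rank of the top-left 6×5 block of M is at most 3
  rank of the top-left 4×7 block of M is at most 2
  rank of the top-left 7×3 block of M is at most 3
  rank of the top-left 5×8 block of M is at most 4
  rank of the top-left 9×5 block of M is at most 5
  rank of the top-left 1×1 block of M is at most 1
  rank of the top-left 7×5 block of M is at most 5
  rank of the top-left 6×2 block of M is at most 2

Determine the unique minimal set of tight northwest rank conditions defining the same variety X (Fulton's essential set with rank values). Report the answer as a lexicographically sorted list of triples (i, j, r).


Recovering R(i,j) via the rank-extension bound from the 28 conditions:

  R[1]: 0 | 0 | 0 | 0 | 0 | 0 | 0 | 1 | 1
  R[2]: 0 | 0 | 1 | 1 | 1 | 1 | 1 | 2 | 2
  R[3]: 0 | 0 | 1 | 1 | 1 | 1 | 1 | 2 | 3
  R[4]: 0 | 0 | 1 | 1 | 1 | 1 | 2 | 3 | 4
  R[5]: 0 | 0 | 1 | 2 | 2 | 2 | 3 | 4 | 5
  R[6]: 0 | 1 | 2 | 3 | 3 | 3 | 4 | 5 | 6
  R[7]: 0 | 1 | 2 | 3 | 4 | 4 | 5 | 6 | 7
  R[8]: 0 | 1 | 2 | 3 | 4 | 5 | 6 | 7 | 8
  R[9]: 1 | 2 | 3 | 4 | 5 | 6 | 7 | 8 | 9

so w = (8, 3, 9, 7, 4, 2, 5, 6, 1).

|D(w)|=25, |Ess(w)|=5:

[(1, 7, 0), (3, 7, 1), (4, 6, 1), (5, 2, 0), (8, 1, 0)]


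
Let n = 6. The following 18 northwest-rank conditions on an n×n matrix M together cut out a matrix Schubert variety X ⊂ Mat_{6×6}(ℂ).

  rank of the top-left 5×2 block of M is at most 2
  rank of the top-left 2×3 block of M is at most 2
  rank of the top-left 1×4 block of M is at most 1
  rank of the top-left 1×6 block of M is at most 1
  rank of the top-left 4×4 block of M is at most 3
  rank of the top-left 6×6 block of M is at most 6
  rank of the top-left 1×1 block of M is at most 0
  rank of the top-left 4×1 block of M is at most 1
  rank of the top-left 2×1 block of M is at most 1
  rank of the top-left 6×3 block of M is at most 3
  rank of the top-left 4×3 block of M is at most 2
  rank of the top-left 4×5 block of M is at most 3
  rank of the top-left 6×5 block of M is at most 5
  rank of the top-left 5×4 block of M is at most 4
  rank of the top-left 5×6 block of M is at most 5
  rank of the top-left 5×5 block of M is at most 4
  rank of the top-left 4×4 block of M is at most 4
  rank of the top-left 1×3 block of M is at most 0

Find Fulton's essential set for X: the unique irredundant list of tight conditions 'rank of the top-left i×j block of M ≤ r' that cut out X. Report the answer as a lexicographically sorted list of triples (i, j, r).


Propagating the 18 rank bounds to every northwest block:

  i=1: 0  0  0  1  1  1
  i=2: 1  1  1  2  2  2
  i=3: 1  2  2  3  3  3
  i=4: 1  2  2  3  3  4
  i=5: 1  2  3  4  4  5
  i=6: 1  2  3  4  5  6

so w = (4, 1, 2, 6, 3, 5).

3 SE-corners of the 5-cell Rothe diagram give Ess(w):

[(1, 3, 0), (4, 3, 2), (4, 5, 3)]


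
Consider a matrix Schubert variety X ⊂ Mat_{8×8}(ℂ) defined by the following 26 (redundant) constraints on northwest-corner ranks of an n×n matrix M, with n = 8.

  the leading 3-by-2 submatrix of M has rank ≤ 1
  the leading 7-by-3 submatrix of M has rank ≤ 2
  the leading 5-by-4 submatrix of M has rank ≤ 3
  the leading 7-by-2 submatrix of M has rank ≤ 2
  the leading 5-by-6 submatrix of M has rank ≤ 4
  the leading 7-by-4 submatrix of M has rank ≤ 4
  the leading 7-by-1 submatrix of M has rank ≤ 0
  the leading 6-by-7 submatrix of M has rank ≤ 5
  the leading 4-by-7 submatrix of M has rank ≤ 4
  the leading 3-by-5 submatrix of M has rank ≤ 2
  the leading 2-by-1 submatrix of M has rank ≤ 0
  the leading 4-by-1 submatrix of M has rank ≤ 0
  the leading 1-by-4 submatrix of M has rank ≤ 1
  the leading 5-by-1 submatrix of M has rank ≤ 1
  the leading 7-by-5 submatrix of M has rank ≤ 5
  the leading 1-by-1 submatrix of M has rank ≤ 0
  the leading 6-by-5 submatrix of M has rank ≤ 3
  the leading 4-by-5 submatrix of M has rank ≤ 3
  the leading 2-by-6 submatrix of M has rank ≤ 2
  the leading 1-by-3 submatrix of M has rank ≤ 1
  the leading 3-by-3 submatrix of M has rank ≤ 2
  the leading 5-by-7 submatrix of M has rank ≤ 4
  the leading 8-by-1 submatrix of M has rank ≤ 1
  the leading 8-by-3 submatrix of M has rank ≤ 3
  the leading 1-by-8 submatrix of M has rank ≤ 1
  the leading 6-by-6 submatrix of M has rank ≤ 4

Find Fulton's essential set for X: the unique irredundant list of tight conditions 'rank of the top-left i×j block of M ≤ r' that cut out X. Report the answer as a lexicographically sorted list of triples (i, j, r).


Propagating the 26 rank bounds to every northwest block:

  0  1  1  1  1  1  1  1
  0  1  2  2  2  2  2  2
  0  1  2  2  2  3  3  3
  0  1  2  3  3  4  4  4
  0  1  2  3  3  4  4  5
  0  1  2  3  3  4  5  6
  0  1  2  3  4  5  6  7
  1  2  3  4  5  6  7  8

second differences of R give the permutation w = (2, 3, 6, 4, 8, 7, 5, 1).

ℓ(w)=12; the 4 essential cells (i,j,r):

[(3, 5, 2), (5, 7, 4), (6, 5, 3), (7, 1, 0)]


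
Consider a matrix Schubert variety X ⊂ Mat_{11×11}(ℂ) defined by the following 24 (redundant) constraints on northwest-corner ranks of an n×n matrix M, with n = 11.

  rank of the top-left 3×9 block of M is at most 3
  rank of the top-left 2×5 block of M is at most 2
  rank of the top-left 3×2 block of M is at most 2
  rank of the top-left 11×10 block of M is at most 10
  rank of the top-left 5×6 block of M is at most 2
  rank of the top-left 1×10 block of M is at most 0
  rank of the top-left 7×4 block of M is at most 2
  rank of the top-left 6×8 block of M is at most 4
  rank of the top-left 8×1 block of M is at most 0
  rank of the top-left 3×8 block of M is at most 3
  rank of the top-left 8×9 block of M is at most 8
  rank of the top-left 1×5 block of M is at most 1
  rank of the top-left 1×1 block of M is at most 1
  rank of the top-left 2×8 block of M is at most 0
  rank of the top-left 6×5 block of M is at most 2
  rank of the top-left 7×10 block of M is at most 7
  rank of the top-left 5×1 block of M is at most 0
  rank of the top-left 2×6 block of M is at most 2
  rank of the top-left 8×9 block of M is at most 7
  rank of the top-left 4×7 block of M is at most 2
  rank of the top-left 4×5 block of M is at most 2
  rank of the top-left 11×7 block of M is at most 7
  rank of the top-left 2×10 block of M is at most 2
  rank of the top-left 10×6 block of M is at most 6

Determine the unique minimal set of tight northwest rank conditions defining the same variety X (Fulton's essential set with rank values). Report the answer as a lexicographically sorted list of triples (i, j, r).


Recovering R(i,j) via the rank-extension bound from the 24 conditions:

  0, 0, 0, 0, 0, 0, 0, 0, 0, 0, 1
  0, 0, 0, 0, 0, 0, 0, 0, 1, 1, 2
  0, 1, 1, 1, 1, 1, 1, 1, 2, 2, 3
  0, 1, 2, 2, 2, 2, 2, 2, 3, 3, 4
  0, 1, 2, 2, 2, 2, 3, 3, 4, 4, 5
  0, 1, 2, 2, 2, 3, 4, 4, 5, 5, 6
  0, 1, 2, 2, 3, 4, 5, 5, 6, 6, 7
  0, 1, 2, 3, 4, 5, 6, 6, 7, 7, 8
  1, 2, 3, 4, 5, 6, 7, 7, 8, 8, 9
  1, 2, 3, 4, 5, 6, 7, 8, 9, 9, 10
  1, 2, 3, 4, 5, 6, 7, 8, 9, 10, 11

hence w(1..11) = (11, 9, 2, 3, 7, 6, 5, 4, 1, 8, 10).

Fulton essential set (6 of the 30 Rothe cells):

[(1, 10, 0), (2, 8, 0), (5, 6, 2), (6, 5, 2), (7, 4, 2), (8, 1, 0)]


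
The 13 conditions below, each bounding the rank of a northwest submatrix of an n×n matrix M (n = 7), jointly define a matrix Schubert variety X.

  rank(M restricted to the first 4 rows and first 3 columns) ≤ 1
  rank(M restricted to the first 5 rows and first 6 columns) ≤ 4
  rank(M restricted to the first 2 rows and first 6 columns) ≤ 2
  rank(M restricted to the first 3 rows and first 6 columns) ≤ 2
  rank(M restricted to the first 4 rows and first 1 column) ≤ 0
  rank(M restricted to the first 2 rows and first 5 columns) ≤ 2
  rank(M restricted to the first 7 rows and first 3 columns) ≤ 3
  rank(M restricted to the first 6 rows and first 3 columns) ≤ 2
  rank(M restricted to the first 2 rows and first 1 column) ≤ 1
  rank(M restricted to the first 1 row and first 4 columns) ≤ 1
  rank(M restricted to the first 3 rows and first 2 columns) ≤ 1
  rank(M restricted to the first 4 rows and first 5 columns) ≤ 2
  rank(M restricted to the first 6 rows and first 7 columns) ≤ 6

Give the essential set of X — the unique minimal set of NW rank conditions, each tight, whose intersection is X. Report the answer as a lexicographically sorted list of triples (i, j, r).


Rank table r_w(7×7) implied by the 13 constraints:

  row 1: 0, 1, 1, 1, 1, 1, 1
  row 2: 0, 1, 1, 2, 2, 2, 2
  row 3: 0, 1, 1, 2, 2, 2, 3
  row 4: 0, 1, 1, 2, 2, 3, 4
  row 5: 1, 2, 2, 3, 3, 4, 5
  row 6: 1, 2, 2, 3, 4, 5, 6
  row 7: 1, 2, 3, 4, 5, 6, 7

giving w = (2, 4, 7, 6, 1, 5, 3) via Δ²R.

Fulton essential set (5 of the 11 Rothe cells):

[(3, 6, 2), (4, 1, 0), (4, 3, 1), (4, 5, 2), (6, 3, 2)]


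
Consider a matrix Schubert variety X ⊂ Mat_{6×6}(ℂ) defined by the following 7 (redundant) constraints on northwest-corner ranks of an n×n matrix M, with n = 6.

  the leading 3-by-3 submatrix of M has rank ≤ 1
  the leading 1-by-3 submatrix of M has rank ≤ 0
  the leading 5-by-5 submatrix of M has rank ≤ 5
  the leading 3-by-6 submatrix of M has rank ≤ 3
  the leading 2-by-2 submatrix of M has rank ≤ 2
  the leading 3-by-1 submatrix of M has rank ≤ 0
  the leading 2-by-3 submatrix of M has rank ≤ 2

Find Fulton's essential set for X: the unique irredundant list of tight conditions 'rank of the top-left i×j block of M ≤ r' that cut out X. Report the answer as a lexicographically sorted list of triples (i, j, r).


Computing R[i][j] = min implied NW-rank bound (n=6, 7 conditions):

  R[1]: 0, 0, 0, 1, 1, 1
  R[2]: 0, 1, 1, 2, 2, 2
  R[3]: 0, 1, 1, 2, 3, 3
  R[4]: 1, 2, 2, 3, 4, 4
  R[5]: 1, 2, 3, 4, 5, 5
  R[6]: 1, 2, 3, 4, 5, 6

second differences of R give the permutation w = (4, 2, 5, 1, 3, 6).

Fulton essential set (3 of the 6 Rothe cells):

[(1, 3, 0), (3, 1, 0), (3, 3, 1)]


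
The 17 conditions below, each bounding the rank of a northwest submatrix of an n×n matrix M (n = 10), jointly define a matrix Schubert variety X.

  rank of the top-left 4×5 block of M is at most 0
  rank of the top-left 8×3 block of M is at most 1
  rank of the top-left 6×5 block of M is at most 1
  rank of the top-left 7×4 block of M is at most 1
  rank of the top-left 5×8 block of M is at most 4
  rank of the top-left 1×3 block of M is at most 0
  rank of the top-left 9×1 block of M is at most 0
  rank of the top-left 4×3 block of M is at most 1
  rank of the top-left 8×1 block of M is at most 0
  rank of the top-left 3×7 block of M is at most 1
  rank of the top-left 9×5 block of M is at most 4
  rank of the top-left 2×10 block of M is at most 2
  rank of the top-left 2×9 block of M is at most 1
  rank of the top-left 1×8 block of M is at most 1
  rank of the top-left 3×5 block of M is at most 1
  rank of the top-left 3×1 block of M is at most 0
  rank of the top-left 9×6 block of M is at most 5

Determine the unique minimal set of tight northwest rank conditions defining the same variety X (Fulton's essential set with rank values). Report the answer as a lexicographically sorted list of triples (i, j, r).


The tightest implied rank at each (i,j), from the 17 conditions:

  0, 0, 0, 0, 0, 1, 1, 1, 1, 1
  0, 0, 0, 0, 0, 1, 1, 1, 1, 2
  0, 0, 0, 0, 0, 1, 1, 2, 2, 3
  0, 0, 0, 0, 0, 1, 2, 3, 3, 4
  0, 1, 1, 1, 1, 2, 3, 4, 4, 5
  0, 1, 1, 1, 1, 2, 3, 4, 5, 6
  0, 1, 1, 1, 2, 3, 4, 5, 6, 7
  0, 1, 1, 2, 3, 4, 5, 6, 7, 8
  0, 1, 2, 3, 4, 5, 6, 7, 8, 9
  1, 2, 3, 4, 5, 6, 7, 8, 9, 10

hence w(1..10) = (6, 10, 8, 7, 2, 9, 5, 4, 3, 1).

7 SE-corners of the 35-cell Rothe diagram give Ess(w):

[(2, 9, 1), (3, 7, 1), (4, 5, 0), (6, 5, 1), (7, 4, 1), (8, 3, 1), (9, 1, 0)]


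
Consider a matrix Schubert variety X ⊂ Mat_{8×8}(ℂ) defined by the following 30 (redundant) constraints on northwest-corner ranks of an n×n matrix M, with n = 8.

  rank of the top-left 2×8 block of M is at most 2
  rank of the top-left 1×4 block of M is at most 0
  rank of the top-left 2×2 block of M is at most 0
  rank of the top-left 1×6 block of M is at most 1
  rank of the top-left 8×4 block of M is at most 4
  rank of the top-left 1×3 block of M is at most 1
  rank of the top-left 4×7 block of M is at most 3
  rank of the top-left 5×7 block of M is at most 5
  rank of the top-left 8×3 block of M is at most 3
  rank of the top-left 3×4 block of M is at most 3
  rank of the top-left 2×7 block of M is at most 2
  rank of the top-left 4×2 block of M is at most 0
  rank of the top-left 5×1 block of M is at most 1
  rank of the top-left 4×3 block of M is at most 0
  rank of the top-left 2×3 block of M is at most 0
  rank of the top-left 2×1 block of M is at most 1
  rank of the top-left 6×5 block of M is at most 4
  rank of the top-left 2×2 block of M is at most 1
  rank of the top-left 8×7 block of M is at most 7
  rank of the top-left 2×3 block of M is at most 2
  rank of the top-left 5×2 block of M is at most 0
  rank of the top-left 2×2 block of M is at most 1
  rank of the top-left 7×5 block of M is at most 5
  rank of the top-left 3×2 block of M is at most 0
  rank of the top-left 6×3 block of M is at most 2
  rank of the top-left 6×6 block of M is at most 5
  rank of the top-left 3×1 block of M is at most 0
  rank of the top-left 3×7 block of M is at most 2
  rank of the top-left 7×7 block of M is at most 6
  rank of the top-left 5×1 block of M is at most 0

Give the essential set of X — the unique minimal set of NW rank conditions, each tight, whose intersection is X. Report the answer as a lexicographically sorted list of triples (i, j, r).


Computing R[i][j] = min implied NW-rank bound (n=8, 30 conditions):

  R[1]: 0  0  0  0  1  1  1  1
  R[2]: 0  0  0  1  2  2  2  2
  R[3]: 0  0  0  1  2  2  2  3
  R[4]: 0  0  0  1  2  3  3  4
  R[5]: 0  0  1  2  3  4  4  5
  R[6]: 1  1  2  3  4  5  5  6
  R[7]: 1  2  3  4  5  6  6  7
  R[8]: 1  2  3  4  5  6  7  8

second differences of R give the permutation w = (5, 4, 8, 6, 3, 1, 2, 7).

|D(w)|=17, |Ess(w)|=4:

[(1, 4, 0), (3, 7, 2), (4, 3, 0), (5, 2, 0)]


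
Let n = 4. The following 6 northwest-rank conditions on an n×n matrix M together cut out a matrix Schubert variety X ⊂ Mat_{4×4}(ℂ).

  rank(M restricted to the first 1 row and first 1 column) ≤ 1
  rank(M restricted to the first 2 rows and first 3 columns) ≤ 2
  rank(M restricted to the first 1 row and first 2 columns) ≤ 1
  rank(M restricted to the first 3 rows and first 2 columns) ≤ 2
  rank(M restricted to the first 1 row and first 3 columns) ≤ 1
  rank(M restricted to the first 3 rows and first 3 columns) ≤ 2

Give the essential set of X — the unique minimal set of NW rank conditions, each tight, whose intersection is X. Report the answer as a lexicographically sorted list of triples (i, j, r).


The tightest implied rank at each (i,j), from the 6 conditions:

  row 1: 1, 1, 1, 1
  row 2: 1, 2, 2, 2
  row 3: 1, 2, 2, 3
  row 4: 1, 2, 3, 4

giving w = (1, 2, 4, 3) via Δ²R.

|D(w)|=1, |Ess(w)|=1:

[(3, 3, 2)]


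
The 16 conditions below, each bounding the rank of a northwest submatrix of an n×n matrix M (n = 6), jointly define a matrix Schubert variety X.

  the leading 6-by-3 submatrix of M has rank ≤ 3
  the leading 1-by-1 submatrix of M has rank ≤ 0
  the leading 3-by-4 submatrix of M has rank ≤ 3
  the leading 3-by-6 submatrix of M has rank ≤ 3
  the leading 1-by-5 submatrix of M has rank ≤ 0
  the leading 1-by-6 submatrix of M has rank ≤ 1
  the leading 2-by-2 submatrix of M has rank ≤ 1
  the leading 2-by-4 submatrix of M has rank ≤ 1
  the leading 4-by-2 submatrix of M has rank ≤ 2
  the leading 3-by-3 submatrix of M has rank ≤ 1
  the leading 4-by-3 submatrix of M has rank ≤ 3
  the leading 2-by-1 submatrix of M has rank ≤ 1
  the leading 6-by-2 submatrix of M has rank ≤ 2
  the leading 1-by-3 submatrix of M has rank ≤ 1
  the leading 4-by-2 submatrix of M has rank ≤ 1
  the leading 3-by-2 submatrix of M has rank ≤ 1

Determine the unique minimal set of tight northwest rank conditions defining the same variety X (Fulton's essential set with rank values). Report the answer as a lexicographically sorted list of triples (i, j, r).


Reconstructing r_w from the 16 given conditions:

  0 | 0 | 0 | 0 | 0 | 1
  1 | 1 | 1 | 1 | 1 | 2
  1 | 1 | 1 | 2 | 2 | 3
  1 | 1 | 2 | 3 | 3 | 4
  1 | 2 | 3 | 4 | 4 | 5
  1 | 2 | 3 | 4 | 5 | 6

reading off 1-entries of Δ²R: w = (6, 1, 4, 3, 2, 5).

D(w) has 8 cells with 3 SE-corners; essential set:

[(1, 5, 0), (3, 3, 1), (4, 2, 1)]


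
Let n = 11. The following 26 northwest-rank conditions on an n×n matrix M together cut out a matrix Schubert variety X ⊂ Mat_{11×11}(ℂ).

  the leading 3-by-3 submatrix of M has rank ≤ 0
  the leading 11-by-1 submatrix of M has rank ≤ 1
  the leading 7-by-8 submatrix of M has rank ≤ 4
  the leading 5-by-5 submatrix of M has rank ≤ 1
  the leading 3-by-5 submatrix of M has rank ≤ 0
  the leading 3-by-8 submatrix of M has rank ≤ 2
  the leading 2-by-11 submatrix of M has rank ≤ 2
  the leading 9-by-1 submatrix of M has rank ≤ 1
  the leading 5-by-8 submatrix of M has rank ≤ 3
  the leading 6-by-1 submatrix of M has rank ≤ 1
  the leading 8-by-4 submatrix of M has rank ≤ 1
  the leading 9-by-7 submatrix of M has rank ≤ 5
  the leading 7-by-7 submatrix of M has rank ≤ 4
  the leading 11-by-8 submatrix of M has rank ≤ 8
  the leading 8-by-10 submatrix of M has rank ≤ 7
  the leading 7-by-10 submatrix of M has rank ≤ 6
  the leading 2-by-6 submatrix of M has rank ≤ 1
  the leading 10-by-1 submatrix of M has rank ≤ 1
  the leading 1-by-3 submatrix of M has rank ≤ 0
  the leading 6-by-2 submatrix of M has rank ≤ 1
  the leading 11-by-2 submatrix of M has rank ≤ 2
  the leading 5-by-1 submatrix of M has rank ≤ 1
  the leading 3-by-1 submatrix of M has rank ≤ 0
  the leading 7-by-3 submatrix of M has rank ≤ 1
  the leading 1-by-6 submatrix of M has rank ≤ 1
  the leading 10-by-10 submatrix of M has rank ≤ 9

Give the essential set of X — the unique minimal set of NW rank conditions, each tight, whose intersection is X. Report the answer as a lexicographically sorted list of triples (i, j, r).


Propagating the 26 rank bounds to every northwest block:

  i=1: 0 | 0 | 0 | 0 | 0 | 1 | 1 | 1 | 1 | 1 | 1
  i=2: 0 | 0 | 0 | 0 | 0 | 1 | 2 | 2 | 2 | 2 | 2
  i=3: 0 | 0 | 0 | 0 | 0 | 1 | 2 | 2 | 3 | 3 | 3
  i=4: 1 | 1 | 1 | 1 | 1 | 2 | 3 | 3 | 4 | 4 | 4
  i=5: 1 | 1 | 1 | 1 | 1 | 2 | 3 | 3 | 4 | 5 | 5
  i=6: 1 | 1 | 1 | 1 | 2 | 3 | 4 | 4 | 5 | 6 | 6
  i=7: 1 | 1 | 1 | 1 | 2 | 3 | 4 | 4 | 5 | 6 | 7
  i=8: 1 | 1 | 1 | 1 | 2 | 3 | 4 | 5 | 6 | 7 | 8
  i=9: 1 | 2 | 2 | 2 | 3 | 4 | 5 | 6 | 7 | 8 | 9
  i=10: 1 | 2 | 3 | 3 | 4 | 5 | 6 | 7 | 8 | 9 | 10
  i=11: 1 | 2 | 3 | 4 | 5 | 6 | 7 | 8 | 9 | 10 | 11

the unique w with this rank table is (6, 7, 9, 1, 10, 5, 11, 8, 2, 3, 4).

ℓ(w)=31; the 6 essential cells (i,j,r):

[(3, 5, 0), (3, 8, 2), (5, 5, 1), (5, 8, 3), (7, 8, 4), (8, 4, 1)]


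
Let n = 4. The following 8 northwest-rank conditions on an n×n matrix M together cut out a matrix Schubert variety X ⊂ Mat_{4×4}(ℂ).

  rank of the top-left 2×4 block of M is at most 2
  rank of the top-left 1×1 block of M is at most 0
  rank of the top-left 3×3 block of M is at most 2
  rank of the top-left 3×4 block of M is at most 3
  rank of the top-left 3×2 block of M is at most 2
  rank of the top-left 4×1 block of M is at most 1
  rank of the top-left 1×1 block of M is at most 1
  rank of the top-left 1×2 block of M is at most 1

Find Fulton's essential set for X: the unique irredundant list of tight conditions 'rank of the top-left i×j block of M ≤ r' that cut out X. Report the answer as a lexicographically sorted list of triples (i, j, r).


The tightest implied rank at each (i,j), from the 8 conditions:

  0 1 1 1
  1 2 2 2
  1 2 2 3
  1 2 3 4

reading off 1-entries of Δ²R: w = (2, 1, 4, 3).

|D(w)|=2, |Ess(w)|=2:

[(1, 1, 0), (3, 3, 2)]


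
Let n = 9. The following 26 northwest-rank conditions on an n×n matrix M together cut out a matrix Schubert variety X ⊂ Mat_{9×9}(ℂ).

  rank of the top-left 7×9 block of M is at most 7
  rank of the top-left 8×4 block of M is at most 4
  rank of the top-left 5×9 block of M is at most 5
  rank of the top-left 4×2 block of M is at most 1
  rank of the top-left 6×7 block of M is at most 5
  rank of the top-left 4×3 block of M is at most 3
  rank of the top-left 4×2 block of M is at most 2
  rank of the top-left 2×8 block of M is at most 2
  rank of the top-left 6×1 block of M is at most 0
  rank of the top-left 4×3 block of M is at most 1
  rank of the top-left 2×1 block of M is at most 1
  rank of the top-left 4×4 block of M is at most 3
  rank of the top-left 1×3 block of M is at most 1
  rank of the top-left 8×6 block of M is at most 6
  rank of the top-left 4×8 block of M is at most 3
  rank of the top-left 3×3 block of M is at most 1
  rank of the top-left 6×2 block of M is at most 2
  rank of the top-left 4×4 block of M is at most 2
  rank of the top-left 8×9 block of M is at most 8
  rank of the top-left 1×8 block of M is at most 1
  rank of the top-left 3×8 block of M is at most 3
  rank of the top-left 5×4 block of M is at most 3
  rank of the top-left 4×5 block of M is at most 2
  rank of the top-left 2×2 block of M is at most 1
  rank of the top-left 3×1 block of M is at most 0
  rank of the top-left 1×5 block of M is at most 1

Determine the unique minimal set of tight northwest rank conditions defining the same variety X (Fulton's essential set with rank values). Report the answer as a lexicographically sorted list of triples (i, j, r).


Reconstructing r_w from the 26 given conditions:

  0 | 1 | 1 | 1 | 1 | 1 | 1 | 1 | 1
  0 | 1 | 1 | 2 | 2 | 2 | 2 | 2 | 2
  0 | 1 | 1 | 2 | 2 | 3 | 3 | 3 | 3
  0 | 1 | 1 | 2 | 2 | 3 | 3 | 3 | 4
  0 | 1 | 2 | 3 | 3 | 4 | 4 | 4 | 5
  0 | 1 | 2 | 3 | 4 | 5 | 5 | 5 | 6
  1 | 2 | 3 | 4 | 5 | 6 | 6 | 6 | 7
  1 | 2 | 3 | 4 | 5 | 6 | 7 | 7 | 8
  1 | 2 | 3 | 4 | 5 | 6 | 7 | 8 | 9

the unique w with this rank table is (2, 4, 6, 9, 3, 5, 1, 7, 8).

|D(w)|=13, |Ess(w)|=4:

[(4, 3, 1), (4, 5, 2), (4, 8, 3), (6, 1, 0)]


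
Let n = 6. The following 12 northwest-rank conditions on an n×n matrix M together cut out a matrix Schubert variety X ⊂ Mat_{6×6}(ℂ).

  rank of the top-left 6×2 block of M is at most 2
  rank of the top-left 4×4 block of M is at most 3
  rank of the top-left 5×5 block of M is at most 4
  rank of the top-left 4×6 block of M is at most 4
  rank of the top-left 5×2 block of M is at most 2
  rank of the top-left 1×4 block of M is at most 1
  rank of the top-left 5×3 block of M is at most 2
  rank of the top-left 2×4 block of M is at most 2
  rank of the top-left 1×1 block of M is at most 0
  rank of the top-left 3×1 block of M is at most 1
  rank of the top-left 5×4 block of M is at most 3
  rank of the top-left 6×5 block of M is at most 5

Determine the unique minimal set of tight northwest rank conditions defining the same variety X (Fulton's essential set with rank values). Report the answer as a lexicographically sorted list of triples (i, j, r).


Rank table r_w(6×6) implied by the 12 constraints:

  row 1: 0 1 1 1 1 1
  row 2: 1 2 2 2 2 2
  row 3: 1 2 2 3 3 3
  row 4: 1 2 2 3 4 4
  row 5: 1 2 2 3 4 5
  row 6: 1 2 3 4 5 6

second differences of R give the permutation w = (2, 1, 4, 5, 6, 3).

Rothe diagram D(w) (4 cells), 2 SE-corners (essential conditions):

[(1, 1, 0), (5, 3, 2)]


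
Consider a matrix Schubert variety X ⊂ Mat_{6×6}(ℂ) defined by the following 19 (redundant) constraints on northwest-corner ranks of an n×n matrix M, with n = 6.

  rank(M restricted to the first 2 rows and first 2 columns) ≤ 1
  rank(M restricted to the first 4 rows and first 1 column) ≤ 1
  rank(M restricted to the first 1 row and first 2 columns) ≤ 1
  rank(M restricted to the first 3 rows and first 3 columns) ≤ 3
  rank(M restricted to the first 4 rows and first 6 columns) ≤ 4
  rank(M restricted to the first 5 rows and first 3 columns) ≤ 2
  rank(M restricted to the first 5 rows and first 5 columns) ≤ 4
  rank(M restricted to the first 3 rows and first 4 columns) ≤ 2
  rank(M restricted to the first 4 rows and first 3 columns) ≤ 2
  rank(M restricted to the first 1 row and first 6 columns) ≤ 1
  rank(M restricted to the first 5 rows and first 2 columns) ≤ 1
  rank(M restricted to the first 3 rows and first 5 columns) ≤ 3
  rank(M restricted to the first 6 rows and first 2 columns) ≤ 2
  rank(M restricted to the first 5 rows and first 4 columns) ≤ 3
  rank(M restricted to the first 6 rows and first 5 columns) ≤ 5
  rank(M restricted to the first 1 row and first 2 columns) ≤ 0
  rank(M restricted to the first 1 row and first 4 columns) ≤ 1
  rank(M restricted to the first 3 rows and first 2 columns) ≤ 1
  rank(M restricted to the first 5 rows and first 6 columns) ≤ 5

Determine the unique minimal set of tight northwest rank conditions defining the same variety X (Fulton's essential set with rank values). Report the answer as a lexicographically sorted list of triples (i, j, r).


Computing R[i][j] = min implied NW-rank bound (n=6, 19 conditions):

  row 1: 0 | 0 | 1 | 1 | 1 | 1
  row 2: 1 | 1 | 2 | 2 | 2 | 2
  row 3: 1 | 1 | 2 | 2 | 3 | 3
  row 4: 1 | 1 | 2 | 3 | 4 | 4
  row 5: 1 | 1 | 2 | 3 | 4 | 5
  row 6: 1 | 2 | 3 | 4 | 5 | 6

hence w(1..6) = (3, 1, 5, 4, 6, 2).

Fulton essential set (3 of the 6 Rothe cells):

[(1, 2, 0), (3, 4, 2), (5, 2, 1)]


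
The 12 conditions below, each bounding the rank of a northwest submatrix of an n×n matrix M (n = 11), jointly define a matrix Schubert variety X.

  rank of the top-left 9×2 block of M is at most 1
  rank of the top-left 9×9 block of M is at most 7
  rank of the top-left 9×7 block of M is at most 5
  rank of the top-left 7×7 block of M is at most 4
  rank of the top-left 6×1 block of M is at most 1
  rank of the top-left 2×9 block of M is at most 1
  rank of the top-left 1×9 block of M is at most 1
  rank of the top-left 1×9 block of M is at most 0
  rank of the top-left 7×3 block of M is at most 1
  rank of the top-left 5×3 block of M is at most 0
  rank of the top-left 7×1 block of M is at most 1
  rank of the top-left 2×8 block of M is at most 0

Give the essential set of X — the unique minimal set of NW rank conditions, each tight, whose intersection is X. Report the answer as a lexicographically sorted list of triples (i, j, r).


Recovering R(i,j) via the rank-extension bound from the 12 conditions:

  0 0 0 0 0 0 0 0 0 1 1
  0 0 0 0 0 0 0 0 1 2 2
  0 0 0 1 1 1 1 1 2 3 3
  0 0 0 1 2 2 2 2 3 4 4
  0 0 0 1 2 3 3 3 4 5 5
  1 1 1 2 3 4 4 4 5 6 6
  1 1 1 2 3 4 4 5 6 7 7
  1 1 2 3 4 5 5 6 7 8 8
  1 1 2 3 4 5 5 6 7 8 9
  1 2 3 4 5 6 6 7 8 9 10
  1 2 3 4 5 6 7 8 9 10 11

giving w = (10, 9, 4, 5, 6, 1, 8, 3, 11, 2, 7) via Δ²R.

Fulton essential set (7 of the 32 Rothe cells):

[(1, 9, 0), (2, 8, 0), (5, 3, 0), (7, 3, 1), (7, 7, 4), (9, 2, 1), (9, 7, 5)]


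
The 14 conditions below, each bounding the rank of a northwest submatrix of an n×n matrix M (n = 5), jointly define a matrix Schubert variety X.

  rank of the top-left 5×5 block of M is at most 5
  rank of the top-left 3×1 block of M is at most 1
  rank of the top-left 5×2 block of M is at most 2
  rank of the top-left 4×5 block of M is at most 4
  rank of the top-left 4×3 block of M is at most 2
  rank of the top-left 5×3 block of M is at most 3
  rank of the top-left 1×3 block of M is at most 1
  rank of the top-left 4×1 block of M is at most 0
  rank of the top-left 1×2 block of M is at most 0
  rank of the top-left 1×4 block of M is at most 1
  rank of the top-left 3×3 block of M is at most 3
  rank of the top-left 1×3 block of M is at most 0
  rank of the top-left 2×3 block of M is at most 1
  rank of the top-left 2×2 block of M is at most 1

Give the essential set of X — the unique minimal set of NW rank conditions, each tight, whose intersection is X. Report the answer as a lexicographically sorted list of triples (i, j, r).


Rank table r_w(5×5) implied by the 14 constraints:

  R[1]: 0, 0, 0, 1, 1
  R[2]: 0, 1, 1, 2, 2
  R[3]: 0, 1, 2, 3, 3
  R[4]: 0, 1, 2, 3, 4
  R[5]: 1, 2, 3, 4, 5

reading off 1-entries of Δ²R: w = (4, 2, 3, 5, 1).

D(w) has 6 cells with 2 SE-corners; essential set:

[(1, 3, 0), (4, 1, 0)]


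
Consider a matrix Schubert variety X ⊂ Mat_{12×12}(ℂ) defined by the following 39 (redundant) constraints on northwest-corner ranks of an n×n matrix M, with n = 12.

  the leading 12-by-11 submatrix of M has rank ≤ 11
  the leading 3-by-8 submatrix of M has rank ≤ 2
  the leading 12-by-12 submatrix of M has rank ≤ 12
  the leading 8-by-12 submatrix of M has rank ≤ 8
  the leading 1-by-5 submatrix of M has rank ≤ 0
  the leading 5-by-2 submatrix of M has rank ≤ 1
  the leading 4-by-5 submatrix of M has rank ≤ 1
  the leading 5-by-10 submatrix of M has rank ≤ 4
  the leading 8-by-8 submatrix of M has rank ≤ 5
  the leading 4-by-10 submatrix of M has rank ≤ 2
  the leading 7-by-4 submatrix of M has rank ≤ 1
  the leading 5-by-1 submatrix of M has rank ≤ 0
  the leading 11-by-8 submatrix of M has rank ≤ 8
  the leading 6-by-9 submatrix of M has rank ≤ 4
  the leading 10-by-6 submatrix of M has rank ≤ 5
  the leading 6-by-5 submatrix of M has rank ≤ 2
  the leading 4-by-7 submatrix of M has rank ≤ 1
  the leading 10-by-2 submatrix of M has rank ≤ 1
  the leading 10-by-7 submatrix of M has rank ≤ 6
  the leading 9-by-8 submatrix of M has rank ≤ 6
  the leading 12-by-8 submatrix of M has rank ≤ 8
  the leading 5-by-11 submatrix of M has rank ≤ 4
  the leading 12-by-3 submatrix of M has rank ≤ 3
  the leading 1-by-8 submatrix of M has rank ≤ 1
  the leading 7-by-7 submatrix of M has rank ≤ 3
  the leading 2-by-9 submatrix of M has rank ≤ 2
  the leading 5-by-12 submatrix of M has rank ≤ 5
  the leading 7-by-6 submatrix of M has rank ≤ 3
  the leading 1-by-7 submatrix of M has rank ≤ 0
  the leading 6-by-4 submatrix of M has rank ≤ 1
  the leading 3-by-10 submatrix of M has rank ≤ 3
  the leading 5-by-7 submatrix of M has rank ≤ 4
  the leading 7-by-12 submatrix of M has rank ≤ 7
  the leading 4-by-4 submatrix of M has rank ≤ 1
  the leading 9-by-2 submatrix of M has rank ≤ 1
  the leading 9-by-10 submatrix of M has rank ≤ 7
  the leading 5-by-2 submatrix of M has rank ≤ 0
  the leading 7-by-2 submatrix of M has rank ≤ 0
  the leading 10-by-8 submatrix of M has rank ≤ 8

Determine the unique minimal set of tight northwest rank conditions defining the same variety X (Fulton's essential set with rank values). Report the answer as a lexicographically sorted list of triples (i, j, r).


Computing R[i][j] = min implied NW-rank bound (n=12, 39 conditions):

  0 | 0 | 0 | 0 | 0 | 0 | 0 | 1 | 1 | 1 | 1 | 1
  0 | 0 | 1 | 1 | 1 | 1 | 1 | 2 | 2 | 2 | 2 | 2
  0 | 0 | 1 | 1 | 1 | 1 | 1 | 2 | 2 | 2 | 3 | 3
  0 | 0 | 1 | 1 | 1 | 1 | 1 | 2 | 2 | 2 | 3 | 4
  0 | 0 | 1 | 1 | 2 | 2 | 2 | 3 | 3 | 3 | 4 | 5
  0 | 0 | 1 | 1 | 2 | 3 | 3 | 4 | 4 | 4 | 5 | 6
  0 | 0 | 1 | 1 | 2 | 3 | 3 | 4 | 5 | 5 | 6 | 7
  1 | 1 | 2 | 2 | 3 | 4 | 4 | 5 | 6 | 6 | 7 | 8
  1 | 1 | 2 | 3 | 4 | 5 | 5 | 6 | 7 | 7 | 8 | 9
  1 | 1 | 2 | 3 | 4 | 5 | 6 | 7 | 8 | 8 | 9 | 10
  1 | 2 | 3 | 4 | 5 | 6 | 7 | 8 | 9 | 9 | 10 | 11
  1 | 2 | 3 | 4 | 5 | 6 | 7 | 8 | 9 | 10 | 11 | 12

giving w = (8, 3, 11, 12, 5, 6, 9, 1, 4, 7, 2, 10) via Δ²R.

Rothe diagram D(w) (37 cells), 7 SE-corners (essential conditions):

[(1, 7, 0), (4, 7, 1), (4, 10, 2), (7, 2, 0), (7, 4, 1), (7, 7, 3), (10, 2, 1)]


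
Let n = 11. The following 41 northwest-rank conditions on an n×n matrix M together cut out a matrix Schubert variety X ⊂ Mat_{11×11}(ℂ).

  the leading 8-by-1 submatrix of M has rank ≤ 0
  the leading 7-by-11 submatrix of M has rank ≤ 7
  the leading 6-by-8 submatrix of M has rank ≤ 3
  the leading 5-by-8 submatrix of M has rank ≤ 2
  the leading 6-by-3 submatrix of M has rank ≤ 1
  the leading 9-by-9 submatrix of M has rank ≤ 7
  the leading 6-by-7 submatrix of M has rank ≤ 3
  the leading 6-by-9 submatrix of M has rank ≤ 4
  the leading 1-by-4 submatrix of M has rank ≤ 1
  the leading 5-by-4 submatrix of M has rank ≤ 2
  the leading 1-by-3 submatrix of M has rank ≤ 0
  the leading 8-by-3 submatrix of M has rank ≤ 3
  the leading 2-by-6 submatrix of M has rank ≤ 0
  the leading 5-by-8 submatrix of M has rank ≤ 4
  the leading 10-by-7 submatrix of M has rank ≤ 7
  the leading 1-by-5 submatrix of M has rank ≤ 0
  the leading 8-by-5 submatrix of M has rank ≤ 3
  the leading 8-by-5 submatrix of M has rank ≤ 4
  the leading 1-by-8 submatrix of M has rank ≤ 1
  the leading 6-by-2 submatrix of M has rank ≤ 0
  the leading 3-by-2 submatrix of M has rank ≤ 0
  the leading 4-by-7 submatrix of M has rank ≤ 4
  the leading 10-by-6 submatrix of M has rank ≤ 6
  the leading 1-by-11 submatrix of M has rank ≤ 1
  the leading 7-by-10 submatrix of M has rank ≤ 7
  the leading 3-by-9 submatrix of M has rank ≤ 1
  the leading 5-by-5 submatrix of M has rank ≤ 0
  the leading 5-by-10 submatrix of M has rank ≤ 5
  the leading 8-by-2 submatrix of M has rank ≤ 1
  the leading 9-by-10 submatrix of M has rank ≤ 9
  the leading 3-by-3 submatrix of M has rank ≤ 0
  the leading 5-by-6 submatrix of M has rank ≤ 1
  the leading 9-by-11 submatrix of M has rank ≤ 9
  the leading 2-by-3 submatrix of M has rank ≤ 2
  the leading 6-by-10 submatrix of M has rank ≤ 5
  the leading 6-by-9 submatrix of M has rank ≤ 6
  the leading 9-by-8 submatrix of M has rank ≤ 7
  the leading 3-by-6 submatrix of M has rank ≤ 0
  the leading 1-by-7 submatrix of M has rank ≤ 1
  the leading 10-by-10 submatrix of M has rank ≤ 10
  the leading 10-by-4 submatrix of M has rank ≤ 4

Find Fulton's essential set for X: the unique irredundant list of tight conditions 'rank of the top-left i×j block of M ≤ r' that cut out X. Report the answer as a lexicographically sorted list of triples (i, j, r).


The tightest implied rank at each (i,j), from the 41 conditions:

  R[1]: 0 | 0 | 0 | 0 | 0 | 0 | 1 | 1 | 1 | 1 | 1
  R[2]: 0 | 0 | 0 | 0 | 0 | 0 | 1 | 1 | 1 | 2 | 2
  R[3]: 0 | 0 | 0 | 0 | 0 | 0 | 1 | 1 | 1 | 2 | 3
  R[4]: 0 | 0 | 0 | 0 | 0 | 1 | 2 | 2 | 2 | 3 | 4
  R[5]: 0 | 0 | 0 | 0 | 0 | 1 | 2 | 2 | 3 | 4 | 5
  R[6]: 0 | 0 | 1 | 1 | 1 | 2 | 3 | 3 | 4 | 5 | 6
  R[7]: 0 | 1 | 2 | 2 | 2 | 3 | 4 | 4 | 5 | 6 | 7
  R[8]: 0 | 1 | 2 | 3 | 3 | 4 | 5 | 5 | 6 | 7 | 8
  R[9]: 1 | 2 | 3 | 4 | 4 | 5 | 6 | 6 | 7 | 8 | 9
  R[10]: 1 | 2 | 3 | 4 | 5 | 6 | 7 | 7 | 8 | 9 | 10
  R[11]: 1 | 2 | 3 | 4 | 5 | 6 | 7 | 8 | 9 | 10 | 11

so w = (7, 10, 11, 6, 9, 3, 2, 4, 1, 5, 8).

D(w) has 37 cells with 6 SE-corners; essential set:

[(3, 6, 0), (3, 9, 1), (5, 5, 0), (5, 8, 2), (6, 2, 0), (8, 1, 0)]


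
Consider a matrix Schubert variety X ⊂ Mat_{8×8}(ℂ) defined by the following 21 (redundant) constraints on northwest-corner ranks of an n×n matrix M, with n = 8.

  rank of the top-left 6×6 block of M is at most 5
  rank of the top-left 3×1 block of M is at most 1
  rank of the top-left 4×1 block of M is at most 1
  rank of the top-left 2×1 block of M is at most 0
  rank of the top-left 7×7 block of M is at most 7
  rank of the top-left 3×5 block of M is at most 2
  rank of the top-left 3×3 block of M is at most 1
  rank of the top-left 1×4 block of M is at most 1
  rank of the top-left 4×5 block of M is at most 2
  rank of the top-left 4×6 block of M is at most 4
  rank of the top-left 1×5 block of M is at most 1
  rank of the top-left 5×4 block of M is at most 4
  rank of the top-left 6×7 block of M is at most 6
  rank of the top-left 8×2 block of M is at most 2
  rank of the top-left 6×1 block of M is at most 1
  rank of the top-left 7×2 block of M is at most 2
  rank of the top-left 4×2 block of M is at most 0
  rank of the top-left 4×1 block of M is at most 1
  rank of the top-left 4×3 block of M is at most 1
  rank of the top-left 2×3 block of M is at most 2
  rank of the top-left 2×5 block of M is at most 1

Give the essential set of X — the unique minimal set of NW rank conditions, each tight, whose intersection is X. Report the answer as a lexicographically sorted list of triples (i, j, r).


Recovering R(i,j) via the rank-extension bound from the 21 conditions:

  i=1: 0 0 1 1 1 1 1 1
  i=2: 0 0 1 1 1 2 2 2
  i=3: 0 0 1 2 2 3 3 3
  i=4: 0 0 1 2 2 3 4 4
  i=5: 1 1 2 3 3 4 5 5
  i=6: 1 2 3 4 4 5 6 6
  i=7: 1 2 3 4 5 6 7 7
  i=8: 1 2 3 4 5 6 7 8

the unique w with this rank table is (3, 6, 4, 7, 1, 2, 5, 8).

D(w) has 11 cells with 3 SE-corners; essential set:

[(2, 5, 1), (4, 2, 0), (4, 5, 2)]


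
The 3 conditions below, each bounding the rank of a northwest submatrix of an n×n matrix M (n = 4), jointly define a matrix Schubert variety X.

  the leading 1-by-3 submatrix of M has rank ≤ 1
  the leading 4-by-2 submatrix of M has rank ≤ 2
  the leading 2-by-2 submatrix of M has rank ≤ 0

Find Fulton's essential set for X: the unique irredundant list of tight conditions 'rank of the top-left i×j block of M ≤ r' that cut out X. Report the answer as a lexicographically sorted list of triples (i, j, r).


Recovering R(i,j) via the rank-extension bound from the 3 conditions:

  i=1: 0 | 0 | 1 | 1
  i=2: 0 | 0 | 1 | 2
  i=3: 1 | 1 | 2 | 3
  i=4: 1 | 2 | 3 | 4

hence w(1..4) = (3, 4, 1, 2).

Fulton essential set (1 of the 4 Rothe cells):

[(2, 2, 0)]


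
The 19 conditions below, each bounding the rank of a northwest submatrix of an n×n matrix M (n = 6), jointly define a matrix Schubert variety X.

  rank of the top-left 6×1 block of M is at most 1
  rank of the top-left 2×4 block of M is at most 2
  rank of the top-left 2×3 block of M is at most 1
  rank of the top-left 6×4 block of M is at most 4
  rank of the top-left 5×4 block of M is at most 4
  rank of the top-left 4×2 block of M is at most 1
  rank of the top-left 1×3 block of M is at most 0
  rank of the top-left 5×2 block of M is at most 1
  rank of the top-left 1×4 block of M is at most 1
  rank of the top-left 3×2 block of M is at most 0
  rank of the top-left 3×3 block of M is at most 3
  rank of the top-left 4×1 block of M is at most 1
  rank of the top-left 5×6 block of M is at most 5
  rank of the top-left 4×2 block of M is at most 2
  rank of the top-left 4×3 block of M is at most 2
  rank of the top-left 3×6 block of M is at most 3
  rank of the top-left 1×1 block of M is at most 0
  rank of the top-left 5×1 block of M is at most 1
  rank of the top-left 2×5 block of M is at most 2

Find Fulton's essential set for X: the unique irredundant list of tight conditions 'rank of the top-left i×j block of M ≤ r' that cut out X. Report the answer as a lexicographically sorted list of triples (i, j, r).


Recovering R(i,j) via the rank-extension bound from the 19 conditions:

  R[1]: 0, 0, 0, 1, 1, 1
  R[2]: 0, 0, 1, 2, 2, 2
  R[3]: 0, 0, 1, 2, 3, 3
  R[4]: 1, 1, 2, 3, 4, 4
  R[5]: 1, 1, 2, 3, 4, 5
  R[6]: 1, 2, 3, 4, 5, 6

so w = (4, 3, 5, 1, 6, 2).

|D(w)|=8, |Ess(w)|=3:

[(1, 3, 0), (3, 2, 0), (5, 2, 1)]


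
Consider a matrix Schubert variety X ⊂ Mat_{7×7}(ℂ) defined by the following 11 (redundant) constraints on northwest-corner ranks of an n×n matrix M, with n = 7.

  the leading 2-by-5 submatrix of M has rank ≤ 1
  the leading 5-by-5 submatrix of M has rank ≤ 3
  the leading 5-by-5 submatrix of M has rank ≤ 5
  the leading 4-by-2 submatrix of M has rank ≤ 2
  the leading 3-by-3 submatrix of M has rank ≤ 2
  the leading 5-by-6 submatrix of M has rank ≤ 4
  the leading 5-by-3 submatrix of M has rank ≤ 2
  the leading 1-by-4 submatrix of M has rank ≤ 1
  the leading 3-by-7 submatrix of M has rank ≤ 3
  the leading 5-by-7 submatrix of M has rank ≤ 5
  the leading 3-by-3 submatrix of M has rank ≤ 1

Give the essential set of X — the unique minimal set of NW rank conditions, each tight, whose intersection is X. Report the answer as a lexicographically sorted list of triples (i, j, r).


The tightest implied rank at each (i,j), from the 11 conditions:

  R[1]: 1 1 1 1 1 1 1
  R[2]: 1 1 1 1 1 2 2
  R[3]: 1 1 1 2 2 3 3
  R[4]: 1 2 2 3 3 4 4
  R[5]: 1 2 2 3 3 4 5
  R[6]: 1 2 3 4 4 5 6
  R[7]: 1 2 3 4 5 6 7

hence w(1..7) = (1, 6, 4, 2, 7, 3, 5).

Rothe diagram D(w) (8 cells), 4 SE-corners (essential conditions):

[(2, 5, 1), (3, 3, 1), (5, 3, 2), (5, 5, 3)]
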